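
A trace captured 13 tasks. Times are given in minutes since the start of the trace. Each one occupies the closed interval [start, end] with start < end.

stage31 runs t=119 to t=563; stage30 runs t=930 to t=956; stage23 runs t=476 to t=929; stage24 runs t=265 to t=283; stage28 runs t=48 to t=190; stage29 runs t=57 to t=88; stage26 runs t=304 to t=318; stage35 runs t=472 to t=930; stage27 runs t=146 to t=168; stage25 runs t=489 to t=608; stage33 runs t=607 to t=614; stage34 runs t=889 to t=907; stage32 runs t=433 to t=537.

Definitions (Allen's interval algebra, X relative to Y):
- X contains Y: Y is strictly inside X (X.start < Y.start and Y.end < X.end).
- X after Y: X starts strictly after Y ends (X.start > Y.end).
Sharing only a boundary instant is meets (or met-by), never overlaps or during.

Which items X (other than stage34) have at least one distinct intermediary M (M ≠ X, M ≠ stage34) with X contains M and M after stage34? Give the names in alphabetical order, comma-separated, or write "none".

none

Target stage34 = [t=889, t=907].
Intermediaries M with M after stage34: stage30.
Via stage30 — items with X contains stage30: none.
Union: none.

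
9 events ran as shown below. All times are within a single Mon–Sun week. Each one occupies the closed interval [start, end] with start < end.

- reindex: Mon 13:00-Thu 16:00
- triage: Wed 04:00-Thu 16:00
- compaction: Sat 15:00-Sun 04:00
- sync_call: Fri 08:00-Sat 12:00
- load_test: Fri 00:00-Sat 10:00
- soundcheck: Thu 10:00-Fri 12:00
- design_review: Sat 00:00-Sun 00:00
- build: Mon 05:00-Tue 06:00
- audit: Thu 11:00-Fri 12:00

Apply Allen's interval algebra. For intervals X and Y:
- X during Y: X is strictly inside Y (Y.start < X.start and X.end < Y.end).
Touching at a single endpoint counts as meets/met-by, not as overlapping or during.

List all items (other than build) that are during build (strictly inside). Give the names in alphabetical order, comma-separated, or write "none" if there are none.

none

Target build = [Mon 05:00, Tue 06:00].
audit [Thu 11:00, Fri 12:00] → after → no.
compaction [Sat 15:00, Sun 04:00] → after → no.
design_review [Sat 00:00, Sun 00:00] → after → no.
load_test [Fri 00:00, Sat 10:00] → after → no.
reindex [Mon 13:00, Thu 16:00] → overlapped-by → no.
soundcheck [Thu 10:00, Fri 12:00] → after → no.
sync_call [Fri 08:00, Sat 12:00] → after → no.
triage [Wed 04:00, Thu 16:00] → after → no.
Result: none.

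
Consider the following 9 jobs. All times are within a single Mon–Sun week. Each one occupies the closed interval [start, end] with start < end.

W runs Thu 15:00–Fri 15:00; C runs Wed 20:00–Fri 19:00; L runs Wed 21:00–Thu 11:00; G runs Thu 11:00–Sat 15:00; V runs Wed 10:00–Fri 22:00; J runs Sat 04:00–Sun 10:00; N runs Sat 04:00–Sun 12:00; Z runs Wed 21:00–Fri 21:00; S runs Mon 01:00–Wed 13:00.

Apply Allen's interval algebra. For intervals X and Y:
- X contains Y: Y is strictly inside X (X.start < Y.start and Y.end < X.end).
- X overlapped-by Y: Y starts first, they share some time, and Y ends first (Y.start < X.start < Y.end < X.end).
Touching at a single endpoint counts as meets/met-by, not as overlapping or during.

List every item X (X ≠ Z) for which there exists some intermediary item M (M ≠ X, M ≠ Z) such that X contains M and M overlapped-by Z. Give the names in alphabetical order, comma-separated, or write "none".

Target Z = [Wed 21:00, Fri 21:00].
Intermediaries M with M overlapped-by Z: G.
Via G — items with X contains G: none.
Union: none.

none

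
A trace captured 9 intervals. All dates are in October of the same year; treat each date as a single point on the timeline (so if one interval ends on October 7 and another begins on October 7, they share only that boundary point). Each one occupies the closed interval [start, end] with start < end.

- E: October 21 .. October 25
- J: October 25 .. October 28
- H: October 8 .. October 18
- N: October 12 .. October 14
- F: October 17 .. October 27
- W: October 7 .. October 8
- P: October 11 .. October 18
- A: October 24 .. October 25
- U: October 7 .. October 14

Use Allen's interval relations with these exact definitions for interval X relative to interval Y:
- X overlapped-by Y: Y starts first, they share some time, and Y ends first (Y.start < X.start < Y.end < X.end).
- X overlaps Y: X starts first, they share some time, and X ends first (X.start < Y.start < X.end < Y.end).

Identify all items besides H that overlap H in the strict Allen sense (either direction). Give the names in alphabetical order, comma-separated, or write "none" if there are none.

Target H = [October 8, October 18].
A [October 24, October 25] → after → no.
E [October 21, October 25] → after → no.
F [October 17, October 27] → overlapped-by → yes.
J [October 25, October 28] → after → no.
N [October 12, October 14] → during → no.
P [October 11, October 18] → finishes → no.
U [October 7, October 14] → overlaps → yes.
W [October 7, October 8] → meets → no.
Result: F, U.

F, U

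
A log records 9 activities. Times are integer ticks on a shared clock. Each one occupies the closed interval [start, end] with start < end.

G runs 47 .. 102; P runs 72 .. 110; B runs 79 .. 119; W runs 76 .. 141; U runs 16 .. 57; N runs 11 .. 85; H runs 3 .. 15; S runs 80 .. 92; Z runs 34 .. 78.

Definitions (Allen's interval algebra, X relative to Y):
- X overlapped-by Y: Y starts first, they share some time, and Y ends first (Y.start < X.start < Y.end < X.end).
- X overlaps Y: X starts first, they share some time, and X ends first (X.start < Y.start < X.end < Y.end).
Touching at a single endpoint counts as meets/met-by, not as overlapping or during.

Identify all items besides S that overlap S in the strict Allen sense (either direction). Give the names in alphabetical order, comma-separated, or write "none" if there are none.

Target S = [80, 92].
B [79, 119] → contains → no.
G [47, 102] → contains → no.
H [3, 15] → before → no.
N [11, 85] → overlaps → yes.
P [72, 110] → contains → no.
U [16, 57] → before → no.
W [76, 141] → contains → no.
Z [34, 78] → before → no.
Result: N.

N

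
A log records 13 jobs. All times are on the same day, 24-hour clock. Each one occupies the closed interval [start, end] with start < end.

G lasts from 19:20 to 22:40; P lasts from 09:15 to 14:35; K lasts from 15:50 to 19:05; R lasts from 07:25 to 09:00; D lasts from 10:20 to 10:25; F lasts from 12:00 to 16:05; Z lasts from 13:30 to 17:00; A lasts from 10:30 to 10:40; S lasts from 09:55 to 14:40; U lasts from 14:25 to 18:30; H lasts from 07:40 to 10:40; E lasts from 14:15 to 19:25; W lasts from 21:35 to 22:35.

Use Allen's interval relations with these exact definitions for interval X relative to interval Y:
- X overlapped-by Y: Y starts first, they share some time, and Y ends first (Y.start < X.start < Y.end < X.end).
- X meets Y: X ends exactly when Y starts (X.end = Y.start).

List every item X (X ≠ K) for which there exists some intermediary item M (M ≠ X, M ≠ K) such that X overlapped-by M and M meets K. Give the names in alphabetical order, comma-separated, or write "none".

Target K = [15:50, 19:05].
Intermediaries M with M meets K: none.
Union: none.

none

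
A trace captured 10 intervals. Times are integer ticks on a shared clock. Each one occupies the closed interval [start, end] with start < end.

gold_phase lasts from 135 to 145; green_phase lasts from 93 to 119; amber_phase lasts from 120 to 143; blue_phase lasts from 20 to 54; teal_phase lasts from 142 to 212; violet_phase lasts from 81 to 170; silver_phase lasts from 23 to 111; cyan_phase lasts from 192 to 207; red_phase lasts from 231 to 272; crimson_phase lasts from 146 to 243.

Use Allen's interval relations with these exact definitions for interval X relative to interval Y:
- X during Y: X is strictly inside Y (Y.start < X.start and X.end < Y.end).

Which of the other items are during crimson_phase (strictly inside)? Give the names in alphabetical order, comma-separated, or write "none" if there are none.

Target crimson_phase = [146, 243].
amber_phase [120, 143] → before → no.
blue_phase [20, 54] → before → no.
cyan_phase [192, 207] → during → yes.
gold_phase [135, 145] → before → no.
green_phase [93, 119] → before → no.
red_phase [231, 272] → overlapped-by → no.
silver_phase [23, 111] → before → no.
teal_phase [142, 212] → overlaps → no.
violet_phase [81, 170] → overlaps → no.
Result: cyan_phase.

cyan_phase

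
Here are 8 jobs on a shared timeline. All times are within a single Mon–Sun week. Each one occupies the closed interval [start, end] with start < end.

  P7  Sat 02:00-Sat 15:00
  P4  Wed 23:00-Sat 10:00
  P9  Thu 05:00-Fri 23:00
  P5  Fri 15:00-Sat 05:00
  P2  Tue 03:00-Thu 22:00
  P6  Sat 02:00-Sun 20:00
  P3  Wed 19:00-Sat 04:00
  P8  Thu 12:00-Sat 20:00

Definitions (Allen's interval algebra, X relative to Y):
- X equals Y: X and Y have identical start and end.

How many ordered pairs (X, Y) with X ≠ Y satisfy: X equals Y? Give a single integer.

Checking all 56 ordered pairs for relation 'equals'; matching pairs in alphabetical order:
No pair satisfies it.
Count: 0.

0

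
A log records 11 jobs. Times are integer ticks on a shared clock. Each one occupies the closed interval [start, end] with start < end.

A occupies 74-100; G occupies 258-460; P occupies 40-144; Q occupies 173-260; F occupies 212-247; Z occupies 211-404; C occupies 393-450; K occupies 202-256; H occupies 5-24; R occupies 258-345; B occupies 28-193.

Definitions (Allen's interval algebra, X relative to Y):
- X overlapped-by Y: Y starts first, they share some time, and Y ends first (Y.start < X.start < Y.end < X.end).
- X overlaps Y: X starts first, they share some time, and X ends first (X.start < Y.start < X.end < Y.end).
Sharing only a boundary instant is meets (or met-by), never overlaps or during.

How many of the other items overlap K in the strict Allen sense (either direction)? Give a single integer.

1

Target K = [202, 256].
A [74, 100] → before → no.
B [28, 193] → before → no.
C [393, 450] → after → no.
F [212, 247] → during → no.
G [258, 460] → after → no.
H [5, 24] → before → no.
P [40, 144] → before → no.
Q [173, 260] → contains → no.
R [258, 345] → after → no.
Z [211, 404] → overlapped-by → counts.
Total: 1.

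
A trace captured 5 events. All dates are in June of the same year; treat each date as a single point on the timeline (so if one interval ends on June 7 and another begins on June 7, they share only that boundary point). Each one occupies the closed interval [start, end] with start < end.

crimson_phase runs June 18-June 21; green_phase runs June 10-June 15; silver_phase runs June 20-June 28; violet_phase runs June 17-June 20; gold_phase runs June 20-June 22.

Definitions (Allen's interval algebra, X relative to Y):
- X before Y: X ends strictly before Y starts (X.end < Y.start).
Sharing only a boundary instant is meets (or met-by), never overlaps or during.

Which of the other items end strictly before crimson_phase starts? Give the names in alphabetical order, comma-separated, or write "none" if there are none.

green_phase

Target crimson_phase = [June 18, June 21].
gold_phase [June 20, June 22] → overlapped-by → no.
green_phase [June 10, June 15] → before → yes.
silver_phase [June 20, June 28] → overlapped-by → no.
violet_phase [June 17, June 20] → overlaps → no.
Result: green_phase.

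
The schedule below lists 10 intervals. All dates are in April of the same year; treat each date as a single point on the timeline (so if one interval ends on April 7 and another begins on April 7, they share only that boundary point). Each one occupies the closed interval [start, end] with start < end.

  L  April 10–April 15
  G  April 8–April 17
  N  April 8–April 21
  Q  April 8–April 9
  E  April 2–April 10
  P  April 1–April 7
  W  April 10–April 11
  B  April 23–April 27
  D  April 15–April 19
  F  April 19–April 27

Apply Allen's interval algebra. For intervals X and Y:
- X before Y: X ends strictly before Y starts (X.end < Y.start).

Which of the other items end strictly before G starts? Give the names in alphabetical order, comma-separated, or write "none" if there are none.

P

Target G = [April 8, April 17].
B [April 23, April 27] → after → no.
D [April 15, April 19] → overlapped-by → no.
E [April 2, April 10] → overlaps → no.
F [April 19, April 27] → after → no.
L [April 10, April 15] → during → no.
N [April 8, April 21] → started-by → no.
P [April 1, April 7] → before → yes.
Q [April 8, April 9] → starts → no.
W [April 10, April 11] → during → no.
Result: P.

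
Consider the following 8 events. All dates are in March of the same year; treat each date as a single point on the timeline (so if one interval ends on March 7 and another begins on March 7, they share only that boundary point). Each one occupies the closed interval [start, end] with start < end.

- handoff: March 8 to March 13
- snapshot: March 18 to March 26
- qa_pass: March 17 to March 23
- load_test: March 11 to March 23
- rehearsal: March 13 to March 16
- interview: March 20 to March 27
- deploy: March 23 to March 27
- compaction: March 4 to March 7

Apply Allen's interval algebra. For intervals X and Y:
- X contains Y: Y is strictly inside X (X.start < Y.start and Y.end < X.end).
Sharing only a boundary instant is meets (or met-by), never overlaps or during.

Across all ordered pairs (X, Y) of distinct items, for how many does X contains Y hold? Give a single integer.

1

Checking all 56 ordered pairs for relation 'contains'; matching pairs in alphabetical order:
(load_test, rehearsal): load_test contains rehearsal ✓
Count: 1.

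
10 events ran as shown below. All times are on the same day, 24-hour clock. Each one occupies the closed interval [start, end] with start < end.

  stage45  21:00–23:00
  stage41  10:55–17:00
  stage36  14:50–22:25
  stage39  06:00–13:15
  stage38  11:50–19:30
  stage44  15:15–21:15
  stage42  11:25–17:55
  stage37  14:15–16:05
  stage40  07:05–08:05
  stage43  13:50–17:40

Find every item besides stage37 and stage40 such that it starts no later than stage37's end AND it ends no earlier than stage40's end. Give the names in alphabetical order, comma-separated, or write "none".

stage36, stage38, stage39, stage41, stage42, stage43, stage44

Conditions: its start is no later than stage37's end (X.start <= 16:05) AND its end is no earlier than stage40's end (X.end >= 08:05).
stage36: start 14:50 <= 16:05? ✓; end 22:25 >= 08:05? ✓ → yes.
stage38: start 11:50 <= 16:05? ✓; end 19:30 >= 08:05? ✓ → yes.
stage39: start 06:00 <= 16:05? ✓; end 13:15 >= 08:05? ✓ → yes.
stage41: start 10:55 <= 16:05? ✓; end 17:00 >= 08:05? ✓ → yes.
stage42: start 11:25 <= 16:05? ✓; end 17:55 >= 08:05? ✓ → yes.
stage43: start 13:50 <= 16:05? ✓; end 17:40 >= 08:05? ✓ → yes.
stage44: start 15:15 <= 16:05? ✓; end 21:15 >= 08:05? ✓ → yes.
stage45: start 21:00 <= 16:05? ✗; end 23:00 >= 08:05? ✓ → no.
Result: stage36, stage38, stage39, stage41, stage42, stage43, stage44.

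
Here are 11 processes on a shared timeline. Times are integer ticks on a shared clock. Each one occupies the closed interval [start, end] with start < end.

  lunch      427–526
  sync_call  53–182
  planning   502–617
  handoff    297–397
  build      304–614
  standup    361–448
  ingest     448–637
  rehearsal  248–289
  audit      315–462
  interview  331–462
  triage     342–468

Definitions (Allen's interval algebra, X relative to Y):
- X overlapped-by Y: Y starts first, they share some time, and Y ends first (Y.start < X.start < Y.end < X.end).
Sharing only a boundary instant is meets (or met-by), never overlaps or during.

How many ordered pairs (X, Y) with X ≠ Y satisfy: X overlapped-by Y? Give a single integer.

Checking all 110 ordered pairs for relation 'overlapped-by'; matching pairs in alphabetical order:
(audit, handoff): audit overlapped-by handoff ✓
(build, handoff): build overlapped-by handoff ✓
(ingest, audit): ingest overlapped-by audit ✓
(ingest, build): ingest overlapped-by build ✓
(ingest, interview): ingest overlapped-by interview ✓
(ingest, lunch): ingest overlapped-by lunch ✓
(ingest, triage): ingest overlapped-by triage ✓
(interview, handoff): interview overlapped-by handoff ✓
(lunch, audit): lunch overlapped-by audit ✓
(lunch, interview): lunch overlapped-by interview ✓
(lunch, standup): lunch overlapped-by standup ✓
(lunch, triage): lunch overlapped-by triage ✓
(planning, build): planning overlapped-by build ✓
(planning, lunch): planning overlapped-by lunch ✓
(standup, handoff): standup overlapped-by handoff ✓
(triage, audit): triage overlapped-by audit ✓
(triage, handoff): triage overlapped-by handoff ✓
(triage, interview): triage overlapped-by interview ✓
Count: 18.

18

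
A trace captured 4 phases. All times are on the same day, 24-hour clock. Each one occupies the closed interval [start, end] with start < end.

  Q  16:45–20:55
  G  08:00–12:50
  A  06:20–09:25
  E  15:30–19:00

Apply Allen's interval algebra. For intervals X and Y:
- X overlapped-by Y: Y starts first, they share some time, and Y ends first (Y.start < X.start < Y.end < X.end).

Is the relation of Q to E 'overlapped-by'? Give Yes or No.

Yes

Q = [16:45, 20:55], E = [15:30, 19:00].
Actual relation of Q to E: overlapped-by.
Asked whether 'overlapped-by' holds → Yes.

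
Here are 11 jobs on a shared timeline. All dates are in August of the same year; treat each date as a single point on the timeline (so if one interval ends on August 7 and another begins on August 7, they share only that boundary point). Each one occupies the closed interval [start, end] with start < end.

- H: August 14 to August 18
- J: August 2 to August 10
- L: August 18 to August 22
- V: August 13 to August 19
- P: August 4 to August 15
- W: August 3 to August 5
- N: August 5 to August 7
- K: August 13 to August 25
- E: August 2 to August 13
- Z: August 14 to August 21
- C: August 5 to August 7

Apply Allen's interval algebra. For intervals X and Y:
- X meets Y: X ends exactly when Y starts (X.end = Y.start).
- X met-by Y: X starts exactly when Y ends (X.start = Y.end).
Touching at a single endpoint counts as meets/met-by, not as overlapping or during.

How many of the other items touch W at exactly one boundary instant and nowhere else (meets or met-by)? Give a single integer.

Target W = [August 3, August 5].
C [August 5, August 7] → met-by → counts.
E [August 2, August 13] → contains → no.
H [August 14, August 18] → after → no.
J [August 2, August 10] → contains → no.
K [August 13, August 25] → after → no.
L [August 18, August 22] → after → no.
N [August 5, August 7] → met-by → counts.
P [August 4, August 15] → overlapped-by → no.
V [August 13, August 19] → after → no.
Z [August 14, August 21] → after → no.
Total: 2.

2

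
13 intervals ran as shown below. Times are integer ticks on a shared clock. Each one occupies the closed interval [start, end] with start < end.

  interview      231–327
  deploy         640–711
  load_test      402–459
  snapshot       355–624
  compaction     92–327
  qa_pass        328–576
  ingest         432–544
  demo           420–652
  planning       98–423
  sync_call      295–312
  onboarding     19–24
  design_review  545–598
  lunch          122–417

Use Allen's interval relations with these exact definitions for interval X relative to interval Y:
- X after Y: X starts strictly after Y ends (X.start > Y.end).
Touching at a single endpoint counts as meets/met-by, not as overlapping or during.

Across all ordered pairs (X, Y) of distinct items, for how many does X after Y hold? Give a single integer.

Checking all 156 ordered pairs for relation 'after'; matching pairs in alphabetical order:
(compaction, onboarding): compaction after onboarding ✓
(demo, compaction): demo after compaction ✓
(demo, interview): demo after interview ✓
(demo, lunch): demo after lunch ✓
(demo, onboarding): demo after onboarding ✓
(demo, sync_call): demo after sync_call ✓
(deploy, compaction): deploy after compaction ✓
(deploy, design_review): deploy after design_review ✓
(deploy, ingest): deploy after ingest ✓
(deploy, interview): deploy after interview ✓
(deploy, load_test): deploy after load_test ✓
(deploy, lunch): deploy after lunch ✓
(deploy, onboarding): deploy after onboarding ✓
(deploy, planning): deploy after planning ✓
(deploy, qa_pass): deploy after qa_pass ✓
(deploy, snapshot): deploy after snapshot ✓
(deploy, sync_call): deploy after sync_call ✓
(design_review, compaction): design_review after compaction ✓
(design_review, ingest): design_review after ingest ✓
(design_review, interview): design_review after interview ✓
(design_review, load_test): design_review after load_test ✓
(design_review, lunch): design_review after lunch ✓
(design_review, onboarding): design_review after onboarding ✓
(design_review, planning): design_review after planning ✓
... plus 23 further pairs not listed.
Count: 47.

47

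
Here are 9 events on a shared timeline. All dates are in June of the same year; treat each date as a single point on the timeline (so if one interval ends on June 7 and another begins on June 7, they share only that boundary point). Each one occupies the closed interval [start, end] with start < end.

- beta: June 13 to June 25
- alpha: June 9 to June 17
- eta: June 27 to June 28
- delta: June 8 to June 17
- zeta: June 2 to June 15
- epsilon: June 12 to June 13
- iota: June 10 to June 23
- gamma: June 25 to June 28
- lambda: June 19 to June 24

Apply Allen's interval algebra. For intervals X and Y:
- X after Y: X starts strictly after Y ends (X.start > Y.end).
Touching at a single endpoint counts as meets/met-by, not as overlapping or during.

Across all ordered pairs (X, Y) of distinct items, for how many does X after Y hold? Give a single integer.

17

Checking all 72 ordered pairs for relation 'after'; matching pairs in alphabetical order:
(eta, alpha): eta after alpha ✓
(eta, beta): eta after beta ✓
(eta, delta): eta after delta ✓
(eta, epsilon): eta after epsilon ✓
(eta, iota): eta after iota ✓
(eta, lambda): eta after lambda ✓
(eta, zeta): eta after zeta ✓
(gamma, alpha): gamma after alpha ✓
(gamma, delta): gamma after delta ✓
(gamma, epsilon): gamma after epsilon ✓
(gamma, iota): gamma after iota ✓
(gamma, lambda): gamma after lambda ✓
(gamma, zeta): gamma after zeta ✓
(lambda, alpha): lambda after alpha ✓
(lambda, delta): lambda after delta ✓
(lambda, epsilon): lambda after epsilon ✓
(lambda, zeta): lambda after zeta ✓
Count: 17.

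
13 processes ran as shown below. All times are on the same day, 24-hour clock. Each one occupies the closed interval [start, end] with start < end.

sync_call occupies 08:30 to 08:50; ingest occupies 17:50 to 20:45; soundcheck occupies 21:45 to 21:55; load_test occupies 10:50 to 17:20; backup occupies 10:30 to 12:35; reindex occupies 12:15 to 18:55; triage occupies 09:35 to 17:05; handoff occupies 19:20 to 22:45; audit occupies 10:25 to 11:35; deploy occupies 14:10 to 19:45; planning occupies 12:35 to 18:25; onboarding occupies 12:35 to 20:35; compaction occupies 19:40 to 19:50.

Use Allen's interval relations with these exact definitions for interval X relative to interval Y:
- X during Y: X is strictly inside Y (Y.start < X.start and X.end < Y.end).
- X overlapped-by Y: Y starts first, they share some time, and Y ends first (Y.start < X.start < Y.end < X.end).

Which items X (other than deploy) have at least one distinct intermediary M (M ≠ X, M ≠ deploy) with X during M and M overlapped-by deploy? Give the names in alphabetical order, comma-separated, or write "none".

compaction, soundcheck

Target deploy = [14:10, 19:45].
Intermediaries M with M overlapped-by deploy: compaction, handoff, ingest.
Via compaction — items with X during compaction: none.
Via handoff — items with X during handoff: compaction, soundcheck.
Via ingest — items with X during ingest: compaction.
Union: compaction, soundcheck.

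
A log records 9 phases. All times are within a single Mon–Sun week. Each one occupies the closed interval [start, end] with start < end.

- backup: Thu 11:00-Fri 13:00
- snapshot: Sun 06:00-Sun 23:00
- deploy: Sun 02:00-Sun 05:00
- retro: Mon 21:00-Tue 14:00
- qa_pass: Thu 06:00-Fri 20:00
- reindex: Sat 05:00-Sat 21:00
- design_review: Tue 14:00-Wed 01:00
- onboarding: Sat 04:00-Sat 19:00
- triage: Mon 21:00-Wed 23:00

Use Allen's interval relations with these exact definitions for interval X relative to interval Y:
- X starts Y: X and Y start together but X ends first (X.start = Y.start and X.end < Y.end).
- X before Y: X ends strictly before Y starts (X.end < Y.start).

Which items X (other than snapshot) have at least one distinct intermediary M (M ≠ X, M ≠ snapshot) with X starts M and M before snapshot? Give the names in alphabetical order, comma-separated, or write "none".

Target snapshot = [Sun 06:00, Sun 23:00].
Intermediaries M with M before snapshot: backup, deploy, design_review, onboarding, qa_pass, reindex, retro, triage.
Via backup — items with X starts backup: none.
Via deploy — items with X starts deploy: none.
Via design_review — items with X starts design_review: none.
Via onboarding — items with X starts onboarding: none.
Via qa_pass — items with X starts qa_pass: none.
Via reindex — items with X starts reindex: none.
Via retro — items with X starts retro: none.
Via triage — items with X starts triage: retro.
Union: retro.

retro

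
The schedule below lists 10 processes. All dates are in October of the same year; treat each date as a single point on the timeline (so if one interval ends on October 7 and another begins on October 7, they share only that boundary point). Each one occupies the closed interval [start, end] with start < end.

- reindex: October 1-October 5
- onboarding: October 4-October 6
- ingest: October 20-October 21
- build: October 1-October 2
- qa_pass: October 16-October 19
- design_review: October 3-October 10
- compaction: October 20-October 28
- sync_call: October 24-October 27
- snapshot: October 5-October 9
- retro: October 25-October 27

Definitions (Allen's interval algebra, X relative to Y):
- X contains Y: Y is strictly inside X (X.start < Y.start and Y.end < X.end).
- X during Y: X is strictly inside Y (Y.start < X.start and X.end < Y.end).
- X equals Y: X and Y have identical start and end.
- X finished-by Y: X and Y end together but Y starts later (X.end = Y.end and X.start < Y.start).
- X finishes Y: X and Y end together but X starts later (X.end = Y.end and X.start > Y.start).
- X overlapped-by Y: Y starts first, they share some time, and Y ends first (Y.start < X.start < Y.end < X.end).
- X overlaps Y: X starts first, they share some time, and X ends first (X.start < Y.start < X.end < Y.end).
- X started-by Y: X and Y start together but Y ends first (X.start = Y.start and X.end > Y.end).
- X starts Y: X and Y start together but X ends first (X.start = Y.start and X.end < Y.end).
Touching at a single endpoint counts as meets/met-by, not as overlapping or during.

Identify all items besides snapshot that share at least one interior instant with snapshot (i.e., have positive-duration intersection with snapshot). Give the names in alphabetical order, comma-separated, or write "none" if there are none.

design_review, onboarding

Target snapshot = [October 5, October 9].
build [October 1, October 2] → before → no.
compaction [October 20, October 28] → after → no.
design_review [October 3, October 10] → contains → yes.
ingest [October 20, October 21] → after → no.
onboarding [October 4, October 6] → overlaps → yes.
qa_pass [October 16, October 19] → after → no.
reindex [October 1, October 5] → meets → no.
retro [October 25, October 27] → after → no.
sync_call [October 24, October 27] → after → no.
Result: design_review, onboarding.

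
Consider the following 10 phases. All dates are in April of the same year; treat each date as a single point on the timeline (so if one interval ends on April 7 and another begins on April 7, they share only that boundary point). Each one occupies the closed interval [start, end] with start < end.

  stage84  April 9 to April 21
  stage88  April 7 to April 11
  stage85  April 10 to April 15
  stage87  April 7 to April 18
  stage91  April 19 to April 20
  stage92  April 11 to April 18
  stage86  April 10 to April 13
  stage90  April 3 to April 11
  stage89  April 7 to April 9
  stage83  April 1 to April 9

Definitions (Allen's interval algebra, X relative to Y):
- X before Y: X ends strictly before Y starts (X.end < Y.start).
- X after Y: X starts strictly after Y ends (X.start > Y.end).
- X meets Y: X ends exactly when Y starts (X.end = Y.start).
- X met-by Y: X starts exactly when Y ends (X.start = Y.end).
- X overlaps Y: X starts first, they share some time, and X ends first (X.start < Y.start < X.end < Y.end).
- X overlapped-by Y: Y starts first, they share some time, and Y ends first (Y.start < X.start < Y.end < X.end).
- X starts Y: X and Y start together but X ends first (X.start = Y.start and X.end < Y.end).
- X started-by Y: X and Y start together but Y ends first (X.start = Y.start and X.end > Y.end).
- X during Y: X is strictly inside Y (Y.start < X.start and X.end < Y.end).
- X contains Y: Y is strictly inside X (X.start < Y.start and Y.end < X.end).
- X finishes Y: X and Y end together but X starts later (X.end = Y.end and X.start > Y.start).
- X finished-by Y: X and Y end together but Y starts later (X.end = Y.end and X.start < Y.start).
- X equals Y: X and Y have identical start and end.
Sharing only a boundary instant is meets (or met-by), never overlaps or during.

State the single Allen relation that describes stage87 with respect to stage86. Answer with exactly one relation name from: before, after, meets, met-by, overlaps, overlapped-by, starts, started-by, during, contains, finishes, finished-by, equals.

contains

stage87 = [April 7, April 18]; stage86 = [April 10, April 13].
Compare endpoints: stage87.start < stage86.start, stage87.start < stage86.end, stage87.end > stage86.start, stage87.end > stage86.end.
That pattern is 'contains'.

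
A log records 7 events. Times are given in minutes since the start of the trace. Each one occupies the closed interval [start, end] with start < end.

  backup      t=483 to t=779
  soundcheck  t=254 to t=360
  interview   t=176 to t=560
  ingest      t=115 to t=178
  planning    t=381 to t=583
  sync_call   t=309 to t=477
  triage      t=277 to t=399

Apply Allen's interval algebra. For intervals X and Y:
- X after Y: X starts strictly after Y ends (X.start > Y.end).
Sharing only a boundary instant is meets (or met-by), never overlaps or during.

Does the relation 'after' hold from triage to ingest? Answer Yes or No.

triage = [t=277, t=399], ingest = [t=115, t=178].
Actual relation of triage to ingest: after.
Asked whether 'after' holds → Yes.

Yes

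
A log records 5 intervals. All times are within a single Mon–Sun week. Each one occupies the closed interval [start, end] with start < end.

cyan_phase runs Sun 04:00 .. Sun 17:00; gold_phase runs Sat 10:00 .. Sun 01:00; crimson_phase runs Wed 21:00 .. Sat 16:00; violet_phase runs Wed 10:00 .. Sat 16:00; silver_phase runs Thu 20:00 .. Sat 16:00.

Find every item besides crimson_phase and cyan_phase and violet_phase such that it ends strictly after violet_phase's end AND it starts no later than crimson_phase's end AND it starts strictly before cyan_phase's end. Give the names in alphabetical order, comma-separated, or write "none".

gold_phase

Conditions: its end is strictly after violet_phase's end (X.end > Sat 16:00) AND its start is no later than crimson_phase's end (X.start <= Sat 16:00) AND its start is strictly before cyan_phase's end (X.start < Sun 17:00).
gold_phase: end Sun 01:00 > Sat 16:00? ✓; start Sat 10:00 <= Sat 16:00? ✓; start Sat 10:00 < Sun 17:00? ✓ → yes.
silver_phase: end Sat 16:00 > Sat 16:00? ✗; start Thu 20:00 <= Sat 16:00? ✓; start Thu 20:00 < Sun 17:00? ✓ → no.
Result: gold_phase.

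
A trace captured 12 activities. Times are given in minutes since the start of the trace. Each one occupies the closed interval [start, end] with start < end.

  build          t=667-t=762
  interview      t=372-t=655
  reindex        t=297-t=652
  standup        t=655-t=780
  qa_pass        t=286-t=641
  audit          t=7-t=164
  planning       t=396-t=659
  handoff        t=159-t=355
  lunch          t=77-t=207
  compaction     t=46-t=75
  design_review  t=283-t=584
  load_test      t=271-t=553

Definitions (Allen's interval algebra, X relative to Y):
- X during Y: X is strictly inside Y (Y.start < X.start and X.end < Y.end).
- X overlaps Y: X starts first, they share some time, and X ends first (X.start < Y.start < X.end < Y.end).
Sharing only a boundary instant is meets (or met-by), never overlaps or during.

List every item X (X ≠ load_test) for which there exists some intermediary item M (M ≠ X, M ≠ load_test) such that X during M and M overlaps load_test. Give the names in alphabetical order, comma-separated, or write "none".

Target load_test = [t=271, t=553].
Intermediaries M with M overlaps load_test: handoff.
Via handoff — items with X during handoff: none.
Union: none.

none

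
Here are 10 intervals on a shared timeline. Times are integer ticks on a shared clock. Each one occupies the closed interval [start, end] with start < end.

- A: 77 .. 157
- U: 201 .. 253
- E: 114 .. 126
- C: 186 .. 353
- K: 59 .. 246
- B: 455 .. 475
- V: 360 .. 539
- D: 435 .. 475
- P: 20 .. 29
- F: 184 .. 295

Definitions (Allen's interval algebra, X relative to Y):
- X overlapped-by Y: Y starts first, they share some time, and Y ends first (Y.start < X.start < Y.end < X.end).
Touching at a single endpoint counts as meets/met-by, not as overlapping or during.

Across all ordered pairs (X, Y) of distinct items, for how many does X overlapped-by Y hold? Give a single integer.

Checking all 90 ordered pairs for relation 'overlapped-by'; matching pairs in alphabetical order:
(C, F): C overlapped-by F ✓
(C, K): C overlapped-by K ✓
(F, K): F overlapped-by K ✓
(U, K): U overlapped-by K ✓
Count: 4.

4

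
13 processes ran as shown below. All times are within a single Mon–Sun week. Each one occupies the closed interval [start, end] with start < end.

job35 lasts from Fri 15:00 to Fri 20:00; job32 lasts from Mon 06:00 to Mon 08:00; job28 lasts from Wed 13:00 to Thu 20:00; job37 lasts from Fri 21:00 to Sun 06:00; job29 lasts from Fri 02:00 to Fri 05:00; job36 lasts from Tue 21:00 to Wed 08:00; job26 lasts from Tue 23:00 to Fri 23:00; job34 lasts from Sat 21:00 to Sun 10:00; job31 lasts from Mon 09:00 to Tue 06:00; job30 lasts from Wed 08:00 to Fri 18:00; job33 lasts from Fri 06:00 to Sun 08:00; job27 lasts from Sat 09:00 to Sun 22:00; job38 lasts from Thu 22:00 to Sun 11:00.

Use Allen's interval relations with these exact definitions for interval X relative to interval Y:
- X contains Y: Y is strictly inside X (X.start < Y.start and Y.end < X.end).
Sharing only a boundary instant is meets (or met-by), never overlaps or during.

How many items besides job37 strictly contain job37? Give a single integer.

2

Target job37 = [Fri 21:00, Sun 06:00].
job26 [Tue 23:00, Fri 23:00] → overlaps → no.
job27 [Sat 09:00, Sun 22:00] → overlapped-by → no.
job28 [Wed 13:00, Thu 20:00] → before → no.
job29 [Fri 02:00, Fri 05:00] → before → no.
job30 [Wed 08:00, Fri 18:00] → before → no.
job31 [Mon 09:00, Tue 06:00] → before → no.
job32 [Mon 06:00, Mon 08:00] → before → no.
job33 [Fri 06:00, Sun 08:00] → contains → counts.
job34 [Sat 21:00, Sun 10:00] → overlapped-by → no.
job35 [Fri 15:00, Fri 20:00] → before → no.
job36 [Tue 21:00, Wed 08:00] → before → no.
job38 [Thu 22:00, Sun 11:00] → contains → counts.
Total: 2.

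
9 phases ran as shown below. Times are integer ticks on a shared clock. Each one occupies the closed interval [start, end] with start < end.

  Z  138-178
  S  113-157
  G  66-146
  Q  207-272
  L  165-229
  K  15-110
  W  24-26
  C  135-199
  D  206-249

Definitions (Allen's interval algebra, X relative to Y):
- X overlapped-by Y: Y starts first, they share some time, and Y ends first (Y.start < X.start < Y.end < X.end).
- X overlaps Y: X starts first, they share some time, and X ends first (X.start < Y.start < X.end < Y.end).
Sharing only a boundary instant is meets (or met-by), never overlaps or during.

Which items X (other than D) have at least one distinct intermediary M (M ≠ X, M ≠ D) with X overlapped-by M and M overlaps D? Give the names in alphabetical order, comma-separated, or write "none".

Q

Target D = [206, 249].
Intermediaries M with M overlaps D: L.
Via L — items with X overlapped-by L: Q.
Union: Q.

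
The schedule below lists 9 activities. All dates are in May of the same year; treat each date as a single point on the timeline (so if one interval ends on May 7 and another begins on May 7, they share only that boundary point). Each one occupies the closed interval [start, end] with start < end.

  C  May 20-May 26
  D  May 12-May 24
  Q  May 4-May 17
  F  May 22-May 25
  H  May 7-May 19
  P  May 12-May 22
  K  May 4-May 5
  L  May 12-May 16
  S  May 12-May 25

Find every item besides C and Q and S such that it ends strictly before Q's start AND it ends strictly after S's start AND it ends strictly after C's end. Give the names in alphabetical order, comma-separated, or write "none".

none

Conditions: its end is strictly before Q's start (X.end < May 4) AND its end is strictly after S's start (X.end > May 12) AND its end is strictly after C's end (X.end > May 26).
D: end May 24 < May 4? ✗; end May 24 > May 12? ✓; end May 24 > May 26? ✗ → no.
F: end May 25 < May 4? ✗; end May 25 > May 12? ✓; end May 25 > May 26? ✗ → no.
H: end May 19 < May 4? ✗; end May 19 > May 12? ✓; end May 19 > May 26? ✗ → no.
K: end May 5 < May 4? ✗; end May 5 > May 12? ✗; end May 5 > May 26? ✗ → no.
L: end May 16 < May 4? ✗; end May 16 > May 12? ✓; end May 16 > May 26? ✗ → no.
P: end May 22 < May 4? ✗; end May 22 > May 12? ✓; end May 22 > May 26? ✗ → no.
Result: none.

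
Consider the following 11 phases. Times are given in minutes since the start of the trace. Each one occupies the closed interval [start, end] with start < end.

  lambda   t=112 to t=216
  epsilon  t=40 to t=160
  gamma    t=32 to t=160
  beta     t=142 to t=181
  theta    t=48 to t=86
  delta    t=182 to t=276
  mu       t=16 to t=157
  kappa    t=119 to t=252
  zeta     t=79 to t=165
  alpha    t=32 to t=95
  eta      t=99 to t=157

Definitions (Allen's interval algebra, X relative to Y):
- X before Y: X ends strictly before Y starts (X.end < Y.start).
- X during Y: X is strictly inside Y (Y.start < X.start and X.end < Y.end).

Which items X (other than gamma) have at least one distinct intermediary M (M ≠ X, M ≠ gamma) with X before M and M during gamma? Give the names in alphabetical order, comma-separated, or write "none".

Target gamma = [t=32, t=160].
Intermediaries M with M during gamma: eta, theta.
Via eta — items with X before eta: alpha, theta.
Via theta — items with X before theta: none.
Union: alpha, theta.

alpha, theta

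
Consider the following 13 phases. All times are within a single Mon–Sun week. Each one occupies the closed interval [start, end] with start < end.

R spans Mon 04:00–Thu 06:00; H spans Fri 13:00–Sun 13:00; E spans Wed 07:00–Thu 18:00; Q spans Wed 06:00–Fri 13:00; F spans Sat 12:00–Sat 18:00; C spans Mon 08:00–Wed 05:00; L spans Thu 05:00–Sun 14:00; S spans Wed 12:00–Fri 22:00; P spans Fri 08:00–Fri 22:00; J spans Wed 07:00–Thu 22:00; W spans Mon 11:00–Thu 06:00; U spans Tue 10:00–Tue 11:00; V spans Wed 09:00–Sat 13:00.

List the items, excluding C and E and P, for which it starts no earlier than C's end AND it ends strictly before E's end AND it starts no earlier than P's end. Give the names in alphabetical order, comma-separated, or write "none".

none

Conditions: its start is no earlier than C's end (X.start >= Wed 05:00) AND its end is strictly before E's end (X.end < Thu 18:00) AND its start is no earlier than P's end (X.start >= Fri 22:00).
F: start Sat 12:00 >= Wed 05:00? ✓; end Sat 18:00 < Thu 18:00? ✗; start Sat 12:00 >= Fri 22:00? ✓ → no.
H: start Fri 13:00 >= Wed 05:00? ✓; end Sun 13:00 < Thu 18:00? ✗; start Fri 13:00 >= Fri 22:00? ✗ → no.
J: start Wed 07:00 >= Wed 05:00? ✓; end Thu 22:00 < Thu 18:00? ✗; start Wed 07:00 >= Fri 22:00? ✗ → no.
L: start Thu 05:00 >= Wed 05:00? ✓; end Sun 14:00 < Thu 18:00? ✗; start Thu 05:00 >= Fri 22:00? ✗ → no.
Q: start Wed 06:00 >= Wed 05:00? ✓; end Fri 13:00 < Thu 18:00? ✗; start Wed 06:00 >= Fri 22:00? ✗ → no.
R: start Mon 04:00 >= Wed 05:00? ✗; end Thu 06:00 < Thu 18:00? ✓; start Mon 04:00 >= Fri 22:00? ✗ → no.
S: start Wed 12:00 >= Wed 05:00? ✓; end Fri 22:00 < Thu 18:00? ✗; start Wed 12:00 >= Fri 22:00? ✗ → no.
U: start Tue 10:00 >= Wed 05:00? ✗; end Tue 11:00 < Thu 18:00? ✓; start Tue 10:00 >= Fri 22:00? ✗ → no.
V: start Wed 09:00 >= Wed 05:00? ✓; end Sat 13:00 < Thu 18:00? ✗; start Wed 09:00 >= Fri 22:00? ✗ → no.
W: start Mon 11:00 >= Wed 05:00? ✗; end Thu 06:00 < Thu 18:00? ✓; start Mon 11:00 >= Fri 22:00? ✗ → no.
Result: none.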